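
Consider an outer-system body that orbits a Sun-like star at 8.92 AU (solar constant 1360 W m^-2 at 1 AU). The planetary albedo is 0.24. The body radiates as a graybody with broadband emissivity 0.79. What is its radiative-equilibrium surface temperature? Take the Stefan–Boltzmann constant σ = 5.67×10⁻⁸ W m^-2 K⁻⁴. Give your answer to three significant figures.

Flux at the orbit: S = 1360/(8.92)² = 17.09 W m^-2.
Absorbed flux (global mean): S(1−α)/4 = 17.09·0.76/4 = 3.248 W m^-2.
Radiative balance εσT⁴ = 3.248 gives T = [3.248/(0.79·σ)]^(1/4) = 92.28 K.

92.3 K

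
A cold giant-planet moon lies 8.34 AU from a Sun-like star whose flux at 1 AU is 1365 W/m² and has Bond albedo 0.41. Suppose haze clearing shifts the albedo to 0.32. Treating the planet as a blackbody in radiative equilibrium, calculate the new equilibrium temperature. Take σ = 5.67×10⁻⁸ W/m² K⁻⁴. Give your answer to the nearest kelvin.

88 K

By the inverse-square law, S = 1365/8.34² = 19.62 W/m².
T₂ = [S(1−α₂)/(4σ)]^(1/4) = [19.62·0.68/(4σ)]^(1/4) = 87.58 K.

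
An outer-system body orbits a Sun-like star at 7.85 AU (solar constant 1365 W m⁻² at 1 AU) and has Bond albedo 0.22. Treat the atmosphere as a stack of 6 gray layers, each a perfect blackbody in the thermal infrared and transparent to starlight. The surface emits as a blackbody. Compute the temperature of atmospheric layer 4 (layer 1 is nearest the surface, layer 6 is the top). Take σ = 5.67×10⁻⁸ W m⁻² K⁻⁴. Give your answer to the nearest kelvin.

Flux at the orbit: S = 1365/(7.85)² = 22.15 W m⁻².
OLR = S(1−α)/4 = 4.319 W m⁻²; the top layer radiates at T_e = 93.42 K.
The net upward flux σT_e⁴ is constant between every pair of levels, so T_k⁴ = (N+1−k)T_e⁴.
T_4 = (3)^(1/4)·93.42 = 123.0 K.

123 kelvin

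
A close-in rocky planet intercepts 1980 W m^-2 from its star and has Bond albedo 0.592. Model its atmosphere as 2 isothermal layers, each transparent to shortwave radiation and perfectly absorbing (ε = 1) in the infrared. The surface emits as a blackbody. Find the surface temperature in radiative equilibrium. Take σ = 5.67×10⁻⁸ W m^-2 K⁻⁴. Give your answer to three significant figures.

OLR = S(1−α)/4 = 202.0 W m^-2; the top layer radiates at T_e = 244.3 K.
Layer-by-layer balance gives σT_s⁴ = (N+1)σT_e⁴, so T_s = 3^¼·244.3 = 321.5 K.

322 K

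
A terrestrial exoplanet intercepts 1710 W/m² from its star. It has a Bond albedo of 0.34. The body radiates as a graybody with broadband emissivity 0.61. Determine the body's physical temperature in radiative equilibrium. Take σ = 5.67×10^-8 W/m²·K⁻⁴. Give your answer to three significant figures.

301 K

Absorbed flux (global mean): S(1−α)/4 = 1710·0.66/4 = 282.1 W/m².
Equating to εσT⁴ with ε = 0.61: T = (282.1/0.61σ)^(1/4) = 300.5 K.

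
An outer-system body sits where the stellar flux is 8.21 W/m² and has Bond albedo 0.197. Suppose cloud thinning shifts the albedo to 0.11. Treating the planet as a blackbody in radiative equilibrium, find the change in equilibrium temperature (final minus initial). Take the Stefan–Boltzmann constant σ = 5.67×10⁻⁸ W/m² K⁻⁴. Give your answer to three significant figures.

1.91 K

Initial: T₁ = [S(1−0.197)/(4σ)]^(1/4) = 73.43 K.
After:  T₂ = [8.210·0.89/(4σ)]^(1/4) = 75.34 K.
ΔT = T₂ − T₁ = 1.913 K.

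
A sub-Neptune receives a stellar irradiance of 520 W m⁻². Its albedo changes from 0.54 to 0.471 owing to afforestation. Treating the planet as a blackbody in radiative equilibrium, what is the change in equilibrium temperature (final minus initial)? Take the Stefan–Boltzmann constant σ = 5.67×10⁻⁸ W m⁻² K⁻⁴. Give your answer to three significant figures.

With α = 0.54, T₁ = 180.2 K.
After:  T₂ = [520.0·0.529/(4σ)]^(1/4) = 186.6 K.
ΔT = T₂ − T₁ = 6.408 K.

6.41 K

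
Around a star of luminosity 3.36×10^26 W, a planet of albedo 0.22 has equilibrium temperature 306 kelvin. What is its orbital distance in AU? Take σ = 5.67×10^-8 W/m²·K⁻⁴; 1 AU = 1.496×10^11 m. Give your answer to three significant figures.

The flux needed for this T is 4σT⁴/(1−0.22) = 2549 W/m².
Then d = [L/(4πS)]^(1/2) = 1.024×10^11 m, i.e. 0.6846 AU.

0.685 AU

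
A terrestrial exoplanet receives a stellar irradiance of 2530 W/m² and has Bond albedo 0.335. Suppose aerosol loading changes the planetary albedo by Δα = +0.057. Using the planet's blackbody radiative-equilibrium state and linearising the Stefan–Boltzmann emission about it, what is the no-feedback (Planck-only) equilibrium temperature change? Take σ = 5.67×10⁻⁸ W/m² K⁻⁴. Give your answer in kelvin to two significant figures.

-6.3 K

The baseline emission temperature is T_e = 293.5 K.
ΔF = −(S/4)Δα = −(2530/4)×(+0.057) = -36.05 W/m².
Linearising σT⁴ gives d(σT⁴)/dT = 4σT_e³ = 5.733 W/m² per K.
So ΔT₀ = -36.05/5.733 = -6.29 K.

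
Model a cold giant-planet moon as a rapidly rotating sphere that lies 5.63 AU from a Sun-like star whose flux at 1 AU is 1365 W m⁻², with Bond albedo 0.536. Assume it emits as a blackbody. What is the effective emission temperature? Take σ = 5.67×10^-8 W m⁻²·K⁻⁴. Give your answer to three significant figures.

Irradiance scales as 1/d², so S = 1365 W m⁻² × (1/5.63)² = 43.06 W m⁻².
Averaging over the sphere, the absorbed flux is S(1−α)/4 = 4.995 W m⁻².
Set σT⁴ = 4.995 → T = (4.995/σ)^(1/4) = 96.88 K.

96.9 K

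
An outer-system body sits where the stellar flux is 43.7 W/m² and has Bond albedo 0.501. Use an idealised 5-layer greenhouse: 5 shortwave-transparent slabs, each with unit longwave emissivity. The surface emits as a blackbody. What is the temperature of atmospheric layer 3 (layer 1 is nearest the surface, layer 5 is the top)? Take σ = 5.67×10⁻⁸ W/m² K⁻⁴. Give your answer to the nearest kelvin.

Top-of-atmosphere balance: σT_e⁴ = S(1−α)/4 = 5.452 W/m² → T_e = 99.02 K.
In the N-layer model, layer k (counted from the surface) has T_k = (N+1−k)^(1/4)·T_e.
With k = 3: T_3 = (5+1−3)^¼·99.02 K = 130.3 K.

130 kelvin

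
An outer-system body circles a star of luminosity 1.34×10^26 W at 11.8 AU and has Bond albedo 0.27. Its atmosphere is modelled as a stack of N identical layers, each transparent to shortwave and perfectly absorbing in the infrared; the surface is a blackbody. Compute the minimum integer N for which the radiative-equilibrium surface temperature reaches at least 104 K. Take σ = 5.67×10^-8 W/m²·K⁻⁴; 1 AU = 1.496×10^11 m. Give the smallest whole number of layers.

Orbital distance: d = 11.8 AU = 1.765×10^12 m.
Flux at the orbit: S = L/(4πd²) = 1.34×10^26/(4π·(1.77×10^12)²) = 3.422 W/m².
OLR = S(1−α)/4 = 0.6245 W/m²; the top layer radiates at T_e = 57.61 K.
Since T_s⁴ = (N+1)T_e⁴, we need N ≥ (T_s/T_e)⁴ − 1 = 9.621.
The minimum whole number is N = 10.

10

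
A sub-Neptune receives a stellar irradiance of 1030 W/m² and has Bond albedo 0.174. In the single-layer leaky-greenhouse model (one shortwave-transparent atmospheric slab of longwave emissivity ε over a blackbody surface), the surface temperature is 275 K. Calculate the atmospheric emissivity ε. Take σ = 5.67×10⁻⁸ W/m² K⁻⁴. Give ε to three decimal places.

0.688

First, T_e = [1030·(1−0.174)/(4σ)]^(1/4) = 247.5 K.
Since (2−ε)/2 = (T_e/T_s)⁴ = 0.6559, ε = 0.6882.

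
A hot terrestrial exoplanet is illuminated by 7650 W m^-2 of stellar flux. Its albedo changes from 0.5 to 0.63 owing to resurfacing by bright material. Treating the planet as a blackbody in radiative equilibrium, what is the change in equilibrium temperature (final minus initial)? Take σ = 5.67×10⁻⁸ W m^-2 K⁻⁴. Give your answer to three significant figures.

-26.1 K

Before: T₁ = [7650·0.5/(4σ)]^(1/4) = 360.4 K.
With α = 0.63, T₂ = 334.2 K.
Change: 334.2 − 360.4 = -26.13 K.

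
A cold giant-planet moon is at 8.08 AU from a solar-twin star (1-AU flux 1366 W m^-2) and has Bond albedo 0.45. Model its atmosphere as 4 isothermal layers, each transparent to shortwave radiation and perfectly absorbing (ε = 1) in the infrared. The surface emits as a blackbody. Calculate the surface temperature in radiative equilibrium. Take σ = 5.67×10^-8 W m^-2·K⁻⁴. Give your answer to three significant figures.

126 K

Irradiance scales as 1/d², so S = 1366 W m^-2 × (1/8.08)² = 20.92 W m^-2.
OLR = S(1−α)/4 = 2.877 W m^-2; the top layer radiates at T_e = 84.40 K.
For an N-layer opaque stack, T_s⁴ = (N+1)T_e⁴, hence T_s = (5)^(1/4)×84.40 K = 126.2 K.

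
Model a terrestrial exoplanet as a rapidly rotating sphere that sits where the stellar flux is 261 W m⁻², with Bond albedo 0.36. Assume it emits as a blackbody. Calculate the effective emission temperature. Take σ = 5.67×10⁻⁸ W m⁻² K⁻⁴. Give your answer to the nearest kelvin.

165 K

Absorbed flux (global mean): S(1−α)/4 = 261.0·0.64/4 = 41.76 W m⁻².
In equilibrium σT⁴ equals this, so T = 164.7 K.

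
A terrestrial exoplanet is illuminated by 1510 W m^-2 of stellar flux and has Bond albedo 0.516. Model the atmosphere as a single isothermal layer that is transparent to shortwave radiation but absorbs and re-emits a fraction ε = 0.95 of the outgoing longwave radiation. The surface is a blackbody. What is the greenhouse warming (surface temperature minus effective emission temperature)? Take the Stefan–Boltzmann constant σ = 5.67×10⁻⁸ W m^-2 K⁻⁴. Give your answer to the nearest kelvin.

Effective emission temperature (TOA balance): σT_e⁴ = S(1−α)/4 = 182.7 W m^-2 → T_e = 238.3 K.
The surface balance (absorbed SW + ε·downward IR = σT_s⁴) with T_a⁴ = T_s⁴/2 reduces to T_s = T_e·[2/(2−ε)]^¼ = 279.9 K.
T_s − T_e = 279.9 − 238.3 = 41.64 K.

42 kelvin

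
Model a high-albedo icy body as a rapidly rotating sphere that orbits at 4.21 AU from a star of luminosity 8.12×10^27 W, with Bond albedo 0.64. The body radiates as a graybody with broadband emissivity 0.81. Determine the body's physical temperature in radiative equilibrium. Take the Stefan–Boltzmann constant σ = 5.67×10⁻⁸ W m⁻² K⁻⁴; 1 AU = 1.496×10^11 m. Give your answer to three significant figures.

238 K

d = 4.21 × 1.496×10^11 m = 6.298×10^11 m.
Flux at the orbit: S = L/(4πd²) = 8.12×10^27/(4π·(6.30×10^11)²) = 1629 W m⁻².
The planet absorbs (1−α)S over its disc πR² and re-emits over 4πR², so the mean absorbed flux is (1−0.64)·1629/4 = 146.6 W m⁻².
Equating to εσT⁴ with ε = 0.81: T = (146.6/0.81σ)^(1/4) = 237.7 K.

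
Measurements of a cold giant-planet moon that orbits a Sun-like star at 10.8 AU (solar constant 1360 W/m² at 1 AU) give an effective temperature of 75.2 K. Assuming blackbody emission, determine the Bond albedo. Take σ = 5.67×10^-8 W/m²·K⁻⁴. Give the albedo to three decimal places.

0.378

Irradiance scales as 1/d², so S = 1360 W/m² × (1/10.8)² = 11.66 W/m².
Rearranging the radiative balance, α = 1 − 4σT⁴/S.
σT⁴ = 1.813 W/m², so 4σT⁴ = 7.253 W/m².
Hence α = 1 − 7.253/11.66 = 0.3780.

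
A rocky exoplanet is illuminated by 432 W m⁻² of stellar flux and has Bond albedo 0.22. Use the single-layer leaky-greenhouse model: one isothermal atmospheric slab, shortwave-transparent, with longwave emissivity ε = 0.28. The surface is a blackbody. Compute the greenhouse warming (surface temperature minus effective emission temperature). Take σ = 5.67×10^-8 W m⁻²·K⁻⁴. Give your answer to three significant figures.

Effective emission temperature (TOA balance): σT_e⁴ = S(1−α)/4 = 84.24 W m⁻² → T_e = 196.3 K.
Surface balance with a leaky layer gives σT_s⁴ = σT_e⁴·2/(2−ε), so T_s = T_e·[2/(2−0.28)]^(1/4) = 203.9 K.
The atmosphere warms the surface by 7.544 K.

7.54 K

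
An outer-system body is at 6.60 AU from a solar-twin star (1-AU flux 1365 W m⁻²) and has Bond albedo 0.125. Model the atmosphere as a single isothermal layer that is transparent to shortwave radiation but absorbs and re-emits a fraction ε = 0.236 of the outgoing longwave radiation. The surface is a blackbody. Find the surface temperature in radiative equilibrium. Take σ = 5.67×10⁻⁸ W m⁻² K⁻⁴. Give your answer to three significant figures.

108 K

By the inverse-square law, S = 1365/6.60² = 31.34 W m⁻².
The planet radiates to space at T_e = [S(1−α)/(4σ)]^(1/4) = 104.9 K.
The surface balance (absorbed SW + ε·downward IR = σT_s⁴) with T_a⁴ = T_s⁴/2 reduces to T_s = T_e·[2/(2−ε)]^¼ = 108.2 K.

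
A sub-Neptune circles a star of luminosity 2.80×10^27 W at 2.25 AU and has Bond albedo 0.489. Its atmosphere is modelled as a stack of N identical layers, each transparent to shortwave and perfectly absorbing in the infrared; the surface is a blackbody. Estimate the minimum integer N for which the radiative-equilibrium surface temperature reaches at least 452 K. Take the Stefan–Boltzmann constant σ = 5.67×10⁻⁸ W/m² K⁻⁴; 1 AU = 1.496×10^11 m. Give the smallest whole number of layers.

Orbital distance: d = 2.25 AU = 3.366×10^11 m.
Spreading L over a sphere of radius d: S = 2.80×10^27/(4π·3.37×10^11²) = 1967 W/m².
Top-of-atmosphere balance: σT_e⁴ = S(1−α)/4 = 251.2 W/m² → T_e = 258.0 K.
Need (N+1)T_e⁴ ≥ T_s⁴, i.e. N+1 ≥ (452/258.0)⁴ = 9.420.
So N ≥ 8.420; the smallest integer is N = 9.

9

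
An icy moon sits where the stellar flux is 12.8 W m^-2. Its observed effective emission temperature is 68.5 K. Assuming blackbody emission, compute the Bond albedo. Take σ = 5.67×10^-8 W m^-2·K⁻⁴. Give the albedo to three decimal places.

0.610

From σT⁴ = S(1−α)/4 we invert for α: 1−α = 4σT⁴/S.
4σT⁴ = 4·5.67×10⁻⁸·(68.5)⁴ = 4.994 W m^-2.
Hence α = 1 − 4.994/12.80 = 0.6099.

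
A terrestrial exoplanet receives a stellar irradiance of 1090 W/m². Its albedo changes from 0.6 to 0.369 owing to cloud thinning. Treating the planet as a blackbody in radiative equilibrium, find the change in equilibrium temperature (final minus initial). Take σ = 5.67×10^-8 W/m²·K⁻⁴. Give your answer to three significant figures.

Initial: T₁ = [S(1−0.6)/(4σ)]^(1/4) = 209.4 K.
After:  T₂ = [1090·0.631/(4σ)]^(1/4) = 234.7 K.
Change: 234.7 − 209.4 = 25.28 K.

25.3 K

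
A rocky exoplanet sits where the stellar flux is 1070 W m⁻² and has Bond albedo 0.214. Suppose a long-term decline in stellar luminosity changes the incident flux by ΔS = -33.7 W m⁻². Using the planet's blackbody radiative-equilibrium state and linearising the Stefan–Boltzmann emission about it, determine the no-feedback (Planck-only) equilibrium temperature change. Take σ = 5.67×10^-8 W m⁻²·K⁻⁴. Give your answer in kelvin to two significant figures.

-1.9 kelvin

The baseline emission temperature is T_e = 246.8 K.
ΔF = Δ[S(1−α)]/4 = (1−0.214)·-33.7/4 = -6.622 W m⁻².
Planck response: λ_P = 4σT_e³ = 4·5.67×10⁻⁸·(246.8)³ = 3.408 W m⁻²/K.
Hence the no-feedback warming is ΔF/(4σT_e³) = -1.94 K.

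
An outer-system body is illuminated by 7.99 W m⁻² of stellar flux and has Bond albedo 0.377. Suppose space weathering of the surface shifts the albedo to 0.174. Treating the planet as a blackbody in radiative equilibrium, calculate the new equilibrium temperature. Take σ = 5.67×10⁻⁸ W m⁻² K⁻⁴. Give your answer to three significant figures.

With the new albedo, S(1−α₂)/4 = 1.650 W m⁻², so T₂ = 73.45 K.

73.4 kelvin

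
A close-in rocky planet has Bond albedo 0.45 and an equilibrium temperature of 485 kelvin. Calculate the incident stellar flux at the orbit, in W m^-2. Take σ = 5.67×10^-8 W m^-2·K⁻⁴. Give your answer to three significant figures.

22800 W m^-2

From S(1−α)/4 = σT⁴: S = 4σT⁴/(1−α).
σT⁴ = 5.67×10⁻⁸·(485)⁴ = 3137 W m^-2.
S = 4·3137/0.55 = 22820 W m^-2.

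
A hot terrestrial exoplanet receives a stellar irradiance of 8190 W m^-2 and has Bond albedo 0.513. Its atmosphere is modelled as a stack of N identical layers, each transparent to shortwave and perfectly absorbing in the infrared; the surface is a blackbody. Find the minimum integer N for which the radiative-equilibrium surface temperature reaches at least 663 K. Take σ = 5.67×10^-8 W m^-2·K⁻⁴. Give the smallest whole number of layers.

10

OLR = S(1−α)/4 = 997.1 W m^-2; the top layer radiates at T_e = 364.2 K.
Since T_s⁴ = (N+1)T_e⁴, we need N ≥ (T_s/T_e)⁴ − 1 = 9.987.
Rounding up, N = 10.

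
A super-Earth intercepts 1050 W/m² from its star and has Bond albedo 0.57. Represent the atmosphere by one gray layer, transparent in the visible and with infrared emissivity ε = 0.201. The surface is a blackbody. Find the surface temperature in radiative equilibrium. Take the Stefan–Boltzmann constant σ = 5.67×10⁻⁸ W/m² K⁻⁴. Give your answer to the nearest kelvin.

The planet radiates to space at T_e = [S(1−α)/(4σ)]^(1/4) = 211.2 K.
For a single slab of emissivity ε, T_s⁴ = 2T_e⁴/(2−ε); thus T_s = 211.2·(1.112)^(1/4) = 216.9 K.

217 K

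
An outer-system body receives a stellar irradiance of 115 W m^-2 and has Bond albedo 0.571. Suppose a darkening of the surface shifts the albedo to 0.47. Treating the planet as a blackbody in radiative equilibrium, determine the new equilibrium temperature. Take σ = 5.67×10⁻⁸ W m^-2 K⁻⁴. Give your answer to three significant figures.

128 K

New equilibrium: T₂ = [(1−0.47)·115.0/(4σ)]^(1/4) = 128.0 K.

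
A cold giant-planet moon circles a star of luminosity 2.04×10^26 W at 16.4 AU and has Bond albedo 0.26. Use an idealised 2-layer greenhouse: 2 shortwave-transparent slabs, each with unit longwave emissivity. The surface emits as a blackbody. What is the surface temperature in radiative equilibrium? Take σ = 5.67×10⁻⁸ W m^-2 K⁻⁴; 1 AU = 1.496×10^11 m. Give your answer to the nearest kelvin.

72 K

Orbital distance: d = 16.4 AU = 2.453×10^12 m.
Flux at the orbit: S = L/(4πd²) = 2.04×10^26/(4π·(2.45×10^12)²) = 2.697 W m^-2.
OLR = S(1−α)/4 = 0.4989 W m^-2; the top layer radiates at T_e = 54.46 K.
Layer-by-layer balance gives σT_s⁴ = (N+1)σT_e⁴, so T_s = 3^¼·54.46 = 71.68 K.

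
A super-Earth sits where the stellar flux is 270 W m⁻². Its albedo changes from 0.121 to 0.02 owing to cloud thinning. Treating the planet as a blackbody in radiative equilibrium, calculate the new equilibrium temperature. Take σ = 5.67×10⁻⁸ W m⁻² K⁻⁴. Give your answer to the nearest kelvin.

New equilibrium: T₂ = [(1−0.02)·270.0/(4σ)]^(1/4) = 184.8 K.

185 kelvin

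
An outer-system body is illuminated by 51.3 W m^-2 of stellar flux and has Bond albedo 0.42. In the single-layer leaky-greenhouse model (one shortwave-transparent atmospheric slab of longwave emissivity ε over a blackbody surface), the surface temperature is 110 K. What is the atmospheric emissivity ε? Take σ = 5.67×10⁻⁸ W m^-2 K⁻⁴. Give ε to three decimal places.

First, T_e = [51.30·(1−0.42)/(4σ)]^(1/4) = 107.0 K.
T_s⁴ = T_e⁴·2/(2−ε) → ε = 2 − 2(T_e/T_s)⁴ = 2 − 2·(107.0/110)⁴ = 0.2079.

0.208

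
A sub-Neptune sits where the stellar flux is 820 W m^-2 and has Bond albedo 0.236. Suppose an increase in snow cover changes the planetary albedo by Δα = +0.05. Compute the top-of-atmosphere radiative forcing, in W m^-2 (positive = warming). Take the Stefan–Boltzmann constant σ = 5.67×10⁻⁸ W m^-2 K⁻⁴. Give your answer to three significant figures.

-10.2 W m^-2

The change in absorbed flux is Δ[S(1−α)/4] = −SΔα/4 = -10.25 W m^-2.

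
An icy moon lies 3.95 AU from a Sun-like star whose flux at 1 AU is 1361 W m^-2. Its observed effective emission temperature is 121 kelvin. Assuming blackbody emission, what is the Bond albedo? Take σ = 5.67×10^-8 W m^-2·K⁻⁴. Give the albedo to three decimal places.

By the inverse-square law, S = 1361/3.95² = 87.23 W m^-2.
Energy balance: S(1−α)/4 = σT⁴, so 1−α = 4σT⁴/S.
σT⁴ = 12.15 W m^-2, so 4σT⁴ = 48.62 W m^-2.
1−α = 48.62/87.23 = 0.5573, so α = 0.4427.

0.443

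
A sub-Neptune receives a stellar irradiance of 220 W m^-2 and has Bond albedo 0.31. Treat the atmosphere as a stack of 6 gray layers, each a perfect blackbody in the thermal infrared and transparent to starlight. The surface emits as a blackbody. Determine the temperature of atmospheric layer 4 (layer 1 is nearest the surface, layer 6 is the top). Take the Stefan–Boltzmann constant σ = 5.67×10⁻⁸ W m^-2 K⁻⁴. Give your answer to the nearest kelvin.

Top-of-atmosphere balance: σT_e⁴ = S(1−α)/4 = 37.95 W m^-2 → T_e = 160.8 K.
The net upward flux σT_e⁴ is constant between every pair of levels, so T_k⁴ = (N+1−k)T_e⁴.
T_4 = (3)^(1/4)·160.8 = 211.7 K.

212 kelvin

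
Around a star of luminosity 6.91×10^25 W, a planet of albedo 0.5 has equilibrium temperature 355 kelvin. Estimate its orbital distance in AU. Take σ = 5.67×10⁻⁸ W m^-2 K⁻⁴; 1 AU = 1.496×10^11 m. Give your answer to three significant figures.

0.185 AU

Required flux: S = 4σT⁴/(1−α) = 7204 W m^-2.
From L = 4πd²S, d = √(6.91×10^25/(4π·7204)) = 2.763×10^10 m = 0.1847 AU.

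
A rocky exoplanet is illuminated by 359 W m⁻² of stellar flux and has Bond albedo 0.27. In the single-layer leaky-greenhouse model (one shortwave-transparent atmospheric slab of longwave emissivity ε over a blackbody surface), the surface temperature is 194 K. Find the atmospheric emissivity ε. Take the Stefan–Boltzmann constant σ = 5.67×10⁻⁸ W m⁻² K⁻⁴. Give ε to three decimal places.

0.368

First, T_e = [359.0·(1−0.27)/(4σ)]^(1/4) = 184.4 K.
Inverting T_s⁴ = 2T_e⁴/(2−ε): (T_e/T_s)⁴ = 0.8158, so ε = 2(1 − 0.8158) = 0.3685.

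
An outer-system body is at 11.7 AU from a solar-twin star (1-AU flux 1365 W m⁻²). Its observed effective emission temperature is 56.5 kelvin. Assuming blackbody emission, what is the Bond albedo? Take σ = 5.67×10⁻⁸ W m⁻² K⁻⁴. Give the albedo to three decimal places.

0.768

By the inverse-square law, S = 1365/11.7² = 9.972 W m⁻².
From σT⁴ = S(1−α)/4 we invert for α: 1−α = 4σT⁴/S.
4σT⁴ = 4·5.67×10⁻⁸·(56.5)⁴ = 2.311 W m⁻².
Hence α = 1 − 2.311/9.972 = 0.7682.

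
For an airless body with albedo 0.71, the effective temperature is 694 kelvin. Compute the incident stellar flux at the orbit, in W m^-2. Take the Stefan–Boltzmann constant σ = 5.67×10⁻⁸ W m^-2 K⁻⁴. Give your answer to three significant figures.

From S(1−α)/4 = σT⁴: S = 4σT⁴/(1−α).
σT⁴ = 5.67×10⁻⁸·(694)⁴ = 13150 W m^-2.
S = 4·13150/0.29 = 1.814×10^5 W m^-2.

1.81×10^5 W m^-2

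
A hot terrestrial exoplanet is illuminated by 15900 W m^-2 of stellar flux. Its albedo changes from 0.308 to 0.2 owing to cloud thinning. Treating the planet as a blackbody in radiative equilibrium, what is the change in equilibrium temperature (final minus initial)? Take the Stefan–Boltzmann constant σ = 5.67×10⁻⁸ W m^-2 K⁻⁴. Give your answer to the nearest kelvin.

17 kelvin

Before: T₁ = [15900·0.692/(4σ)]^(1/4) = 469.3 K.
Final:   T₂ = [S(1−0.2)/(4σ)]^(1/4) = 486.6 K.
ΔT = T₂ − T₁ = 17.33 K.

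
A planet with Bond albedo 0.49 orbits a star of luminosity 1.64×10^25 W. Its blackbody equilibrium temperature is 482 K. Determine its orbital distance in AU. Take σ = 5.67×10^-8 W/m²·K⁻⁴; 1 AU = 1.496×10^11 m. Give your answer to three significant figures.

0.0493 AU

Required flux: S = 4σT⁴/(1−α) = 24000 W/m².
S = L/(4πd²) → d = √(L/4πS) = √(1.64×10^25/(4π·24000)) = 7.374×10^9 m = 0.04929 AU.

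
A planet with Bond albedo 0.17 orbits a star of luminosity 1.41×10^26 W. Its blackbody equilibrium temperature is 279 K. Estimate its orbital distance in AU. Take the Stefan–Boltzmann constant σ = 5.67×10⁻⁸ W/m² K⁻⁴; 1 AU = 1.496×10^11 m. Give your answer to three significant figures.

0.550 AU

The flux needed for this T is 4σT⁴/(1−0.17) = 1656 W/m².
Then d = [L/(4πS)]^(1/2) = 8.232×10^10 m, i.e. 0.5503 AU.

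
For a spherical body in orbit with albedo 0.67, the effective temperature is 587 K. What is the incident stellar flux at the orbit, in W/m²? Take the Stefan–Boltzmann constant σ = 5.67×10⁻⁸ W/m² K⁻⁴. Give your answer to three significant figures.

From S(1−α)/4 = σT⁴: S = 4σT⁴/(1−α).
σT⁴ = 5.67×10⁻⁸·(587)⁴ = 6732 W/m².
So S = 4×6732/(1−0.67) = 81600 W/m².

81600 W/m²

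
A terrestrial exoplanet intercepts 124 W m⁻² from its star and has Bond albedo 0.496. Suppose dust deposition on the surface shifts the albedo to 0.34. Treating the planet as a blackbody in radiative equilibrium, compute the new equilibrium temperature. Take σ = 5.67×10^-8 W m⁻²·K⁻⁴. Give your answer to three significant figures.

138 K

T₂ = [S(1−α₂)/(4σ)]^(1/4) = [124.0·0.66/(4σ)]^(1/4) = 137.8 K.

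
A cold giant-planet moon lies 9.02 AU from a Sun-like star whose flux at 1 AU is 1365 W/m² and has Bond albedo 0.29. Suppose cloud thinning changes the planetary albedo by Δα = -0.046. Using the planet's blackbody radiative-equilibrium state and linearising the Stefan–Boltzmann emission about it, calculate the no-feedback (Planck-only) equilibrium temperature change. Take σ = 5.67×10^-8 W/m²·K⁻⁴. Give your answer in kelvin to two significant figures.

1.4 kelvin

Flux at the orbit: S = 1365/(9.02)² = 16.78 W/m².
The baseline emission temperature is T_e = 85.13 K.
ΔF = −(S/4)Δα = −(16.78/4)×(-0.046) = 0.1929 W/m².
Linearising σT⁴ gives d(σT⁴)/dT = 4σT_e³ = 0.1399 W/m² per K.
ΔT₀ = ΔF/λ_P = 0.1929/0.1399 = 1.38 K.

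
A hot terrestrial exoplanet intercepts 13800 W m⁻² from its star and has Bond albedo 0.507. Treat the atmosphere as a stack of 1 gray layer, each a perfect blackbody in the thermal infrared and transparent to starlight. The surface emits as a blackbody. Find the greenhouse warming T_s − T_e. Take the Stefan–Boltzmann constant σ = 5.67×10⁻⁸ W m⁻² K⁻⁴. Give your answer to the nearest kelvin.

79 K

Top-of-atmosphere balance: σT_e⁴ = S(1−α)/4 = 1701 W m⁻² → T_e = 416.2 K.
Surface: T_s = (2)^¼·T_e = 494.9 K.
So the greenhouse effect raises the surface by 494.9 − 416.2 = 78.74 K.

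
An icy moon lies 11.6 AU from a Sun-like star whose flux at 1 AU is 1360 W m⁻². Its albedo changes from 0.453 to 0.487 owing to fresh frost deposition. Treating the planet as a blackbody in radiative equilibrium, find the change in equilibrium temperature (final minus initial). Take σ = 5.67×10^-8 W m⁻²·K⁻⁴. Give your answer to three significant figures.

-1.12 K

Flux at the orbit: S = 1360/(11.6)² = 10.11 W m⁻².
With α = 0.453, T₁ = 70.27 K.
With α = 0.487, T₂ = 69.15 K.
Change: 69.15 − 70.27 = -1.118 K.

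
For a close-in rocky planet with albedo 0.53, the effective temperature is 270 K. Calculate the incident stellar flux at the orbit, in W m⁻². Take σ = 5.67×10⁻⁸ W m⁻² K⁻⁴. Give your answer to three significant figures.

From S(1−α)/4 = σT⁴: S = 4σT⁴/(1−α).
The emitted flux is σT⁴ = 301.3 W m⁻².
S = 4·301.3/0.47 = 2564 W m⁻².

2560 W m⁻²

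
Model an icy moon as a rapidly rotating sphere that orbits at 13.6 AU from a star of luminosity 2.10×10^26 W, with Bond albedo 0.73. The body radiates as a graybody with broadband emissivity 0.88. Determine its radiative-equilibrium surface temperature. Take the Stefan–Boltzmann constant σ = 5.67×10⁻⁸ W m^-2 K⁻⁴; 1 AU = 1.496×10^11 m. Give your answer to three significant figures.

d = 13.6 × 1.496×10^11 m = 2.035×10^12 m.
Spreading L over a sphere of radius d: S = 2.10×10^26/(4π·2.03×10^12²) = 4.037 W m^-2.
Averaging over the sphere, the absorbed flux is S(1−α)/4 = 0.2725 W m^-2.
Radiative balance εσT⁴ = 0.2725 gives T = [0.2725/(0.88·σ)]^(1/4) = 48.34 K.

48.3 kelvin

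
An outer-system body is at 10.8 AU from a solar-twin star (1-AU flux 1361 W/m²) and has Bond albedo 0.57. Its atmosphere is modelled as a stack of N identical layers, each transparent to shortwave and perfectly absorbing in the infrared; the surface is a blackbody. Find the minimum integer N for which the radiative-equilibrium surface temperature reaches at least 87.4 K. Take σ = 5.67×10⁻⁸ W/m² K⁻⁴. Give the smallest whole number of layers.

2

By the inverse-square law, S = 1361/10.8² = 11.67 W/m².
Top-of-atmosphere balance: σT_e⁴ = S(1−α)/4 = 1.254 W/m² → T_e = 68.58 K.
Since T_s⁴ = (N+1)T_e⁴, we need N ≥ (T_s/T_e)⁴ − 1 = 1.638.
The minimum whole number is N = 2.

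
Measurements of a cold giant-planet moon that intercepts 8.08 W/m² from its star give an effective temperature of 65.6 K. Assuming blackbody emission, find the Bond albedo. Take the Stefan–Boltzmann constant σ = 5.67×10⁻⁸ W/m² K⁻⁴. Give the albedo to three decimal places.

From σT⁴ = S(1−α)/4 we invert for α: 1−α = 4σT⁴/S.
σT⁴ = 1.050 W/m², so 4σT⁴ = 4.200 W/m².
1−α = 4.200/8.080 = 0.5198, so α = 0.4802.

0.480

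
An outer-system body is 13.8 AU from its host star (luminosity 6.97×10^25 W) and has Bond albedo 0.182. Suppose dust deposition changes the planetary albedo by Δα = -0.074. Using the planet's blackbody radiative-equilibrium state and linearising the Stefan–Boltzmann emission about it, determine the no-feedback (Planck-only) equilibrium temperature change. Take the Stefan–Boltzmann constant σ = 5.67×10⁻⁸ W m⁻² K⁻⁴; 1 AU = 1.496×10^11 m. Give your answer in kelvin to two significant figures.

1.1 K

d = 13.8 × 1.496×10^11 m = 2.064×10^12 m.
Spreading L over a sphere of radius d: S = 6.97×10^25/(4π·2.06×10^12²) = 1.301 W m⁻².
Unperturbed T_e = [1.301·(1−0.182)/(4σ)]^¼ = 46.55 K.
The change in absorbed flux is Δ[S(1−α)/4] = −SΔα/4 = 0.02408 W m⁻².
Linearising σT⁴ gives d(σT⁴)/dT = 4σT_e³ = 0.02287 W m⁻² per K.
Hence the no-feedback warming is ΔF/(4σT_e³) = 1.05 K.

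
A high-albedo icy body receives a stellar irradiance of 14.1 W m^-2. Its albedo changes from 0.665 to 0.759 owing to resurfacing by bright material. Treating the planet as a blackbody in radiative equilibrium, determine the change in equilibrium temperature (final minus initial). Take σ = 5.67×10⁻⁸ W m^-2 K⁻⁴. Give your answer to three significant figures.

With α = 0.665, T₁ = 67.55 K.
After:  T₂ = [14.10·0.241/(4σ)]^(1/4) = 62.22 K.
ΔT = T₂ − T₁ = -5.339 K.

-5.34 K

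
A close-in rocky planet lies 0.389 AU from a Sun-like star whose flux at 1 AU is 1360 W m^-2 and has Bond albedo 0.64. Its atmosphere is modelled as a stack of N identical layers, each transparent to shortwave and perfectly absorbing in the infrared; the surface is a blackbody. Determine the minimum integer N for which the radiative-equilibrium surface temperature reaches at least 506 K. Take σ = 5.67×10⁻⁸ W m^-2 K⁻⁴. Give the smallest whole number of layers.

4

Flux at the orbit: S = 1360/(0.389)² = 8988 W m^-2.
OLR = S(1−α)/4 = 808.9 W m^-2; the top layer radiates at T_e = 345.6 K.
Since T_s⁴ = (N+1)T_e⁴, we need N ≥ (T_s/T_e)⁴ − 1 = 3.595.
So N ≥ 3.595; the smallest integer is N = 4.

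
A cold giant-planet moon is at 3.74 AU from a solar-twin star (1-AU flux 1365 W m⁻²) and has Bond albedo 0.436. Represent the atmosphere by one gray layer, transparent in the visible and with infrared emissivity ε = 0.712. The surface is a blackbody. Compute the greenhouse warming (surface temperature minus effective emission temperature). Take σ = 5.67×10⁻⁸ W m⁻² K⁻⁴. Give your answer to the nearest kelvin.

15 K

Irradiance scales as 1/d², so S = 1365 W m⁻² × (1/3.74)² = 97.59 W m⁻².
At the top of the atmosphere, σT_e⁴ = S(1−α)/4 = 13.76 W m⁻², giving T_e = 124.8 K.
The surface balance (absorbed SW + ε·downward IR = σT_s⁴) with T_a⁴ = T_s⁴/2 reduces to T_s = T_e·[2/(2−ε)]^¼ = 139.3 K.
The atmosphere warms the surface by 14.51 K.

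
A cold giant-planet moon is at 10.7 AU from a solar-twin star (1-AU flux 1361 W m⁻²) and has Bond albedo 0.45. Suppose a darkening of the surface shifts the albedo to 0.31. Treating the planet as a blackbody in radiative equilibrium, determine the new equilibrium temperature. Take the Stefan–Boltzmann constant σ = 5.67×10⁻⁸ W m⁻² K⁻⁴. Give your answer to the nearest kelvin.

Flux at the orbit: S = 1361/(10.7)² = 11.89 W m⁻².
T₂ = [S(1−α₂)/(4σ)]^(1/4) = [11.89·0.69/(4σ)]^(1/4) = 77.55 K.

78 K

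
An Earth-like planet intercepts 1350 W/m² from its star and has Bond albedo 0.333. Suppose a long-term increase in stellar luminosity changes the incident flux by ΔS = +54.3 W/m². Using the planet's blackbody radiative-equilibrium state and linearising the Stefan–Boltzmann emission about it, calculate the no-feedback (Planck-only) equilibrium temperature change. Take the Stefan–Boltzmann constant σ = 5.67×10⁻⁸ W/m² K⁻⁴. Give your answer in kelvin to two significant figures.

2.5 K

Reference equilibrium: T_e = [S(1−α)/(4σ)]^(1/4) = 251.0 K.
TOA radiative forcing: ΔF = (1−α)ΔS/4 = 0.667·(+54.3)/4 = 9.055 W/m².
The Planck feedback parameter is 4σT_e³ = 3.587 W/m²/K.
Hence the no-feedback warming is ΔF/(4σT_e³) = 2.52 K.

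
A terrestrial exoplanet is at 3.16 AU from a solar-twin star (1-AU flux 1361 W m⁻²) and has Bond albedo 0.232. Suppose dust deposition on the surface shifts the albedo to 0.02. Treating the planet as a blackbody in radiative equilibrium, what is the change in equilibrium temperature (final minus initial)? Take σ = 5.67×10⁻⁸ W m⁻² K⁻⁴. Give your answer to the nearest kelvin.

9 K

Irradiance scales as 1/d², so S = 1361 W m⁻² × (1/3.16)² = 136.3 W m⁻².
Before: T₁ = [136.3·0.768/(4σ)]^(1/4) = 146.6 K.
Final:   T₂ = [S(1−0.02)/(4σ)]^(1/4) = 155.8 K.
ΔT = T₂ − T₁ = 9.210 K.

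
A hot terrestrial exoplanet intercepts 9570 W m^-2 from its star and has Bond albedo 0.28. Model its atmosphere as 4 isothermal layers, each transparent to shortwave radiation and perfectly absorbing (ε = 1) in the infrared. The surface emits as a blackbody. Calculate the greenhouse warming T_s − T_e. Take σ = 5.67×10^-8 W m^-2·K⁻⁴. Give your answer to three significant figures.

207 K

The effective emission temperature is T_e = [S(1−α)/(4σ)]^¼ = 417.5 K.
Surface: T_s = (5)^¼·T_e = 624.3 K.
Warming: T_s − T_e = 206.8 K.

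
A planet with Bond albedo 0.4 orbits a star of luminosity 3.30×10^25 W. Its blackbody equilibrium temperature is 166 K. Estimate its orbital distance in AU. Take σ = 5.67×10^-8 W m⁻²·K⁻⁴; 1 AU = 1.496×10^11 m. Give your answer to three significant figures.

Energy balance gives S = 4σT⁴/(1−α) = 287.0 W m⁻².
From L = 4πd²S, d = √(3.30×10^25/(4π·287.0)) = 9.565×10^10 m = 0.6394 AU.

0.639 AU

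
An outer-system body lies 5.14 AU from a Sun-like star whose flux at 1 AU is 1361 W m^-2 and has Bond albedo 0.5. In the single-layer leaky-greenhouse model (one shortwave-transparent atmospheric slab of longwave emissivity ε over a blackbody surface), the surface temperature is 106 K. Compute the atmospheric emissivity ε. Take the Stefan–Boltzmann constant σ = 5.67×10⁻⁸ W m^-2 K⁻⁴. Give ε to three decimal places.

Irradiance scales as 1/d², so S = 1361 W m^-2 × (1/5.14)² = 51.51 W m^-2.
TOA balance gives T_e = 103.2 K.
Inverting T_s⁴ = 2T_e⁴/(2−ε): (T_e/T_s)⁴ = 0.8996, so ε = 2(1 − 0.8996) = 0.2009.

0.201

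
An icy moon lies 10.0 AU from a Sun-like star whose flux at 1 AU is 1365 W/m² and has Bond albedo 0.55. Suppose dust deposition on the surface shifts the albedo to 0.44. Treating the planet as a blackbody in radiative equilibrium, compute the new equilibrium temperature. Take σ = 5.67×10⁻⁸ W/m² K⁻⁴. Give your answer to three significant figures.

76.2 K

By the inverse-square law, S = 1365/10.0² = 13.65 W/m².
With the new albedo, S(1−α₂)/4 = 1.911 W/m², so T₂ = 76.19 K.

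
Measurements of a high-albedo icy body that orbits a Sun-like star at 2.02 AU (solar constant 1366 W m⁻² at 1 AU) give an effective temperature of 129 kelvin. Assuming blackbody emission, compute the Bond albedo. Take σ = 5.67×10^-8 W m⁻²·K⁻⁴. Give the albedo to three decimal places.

Flux at the orbit: S = 1366/(2.02)² = 334.8 W m⁻².
Energy balance: S(1−α)/4 = σT⁴, so 1−α = 4σT⁴/S.
σT⁴ = 15.70 W m⁻², so 4σT⁴ = 62.81 W m⁻².
1−α = 62.81/334.8 = 0.1876, so α = 0.8124.

0.812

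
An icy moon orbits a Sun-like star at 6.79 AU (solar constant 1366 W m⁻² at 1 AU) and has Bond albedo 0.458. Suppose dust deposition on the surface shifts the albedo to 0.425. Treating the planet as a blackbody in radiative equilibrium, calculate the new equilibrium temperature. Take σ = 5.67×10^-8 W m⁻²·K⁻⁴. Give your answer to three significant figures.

By the inverse-square law, S = 1366/6.79² = 29.63 W m⁻².
T₂ = [S(1−α₂)/(4σ)]^(1/4) = [29.63·0.575/(4σ)]^(1/4) = 93.10 K.

93.1 K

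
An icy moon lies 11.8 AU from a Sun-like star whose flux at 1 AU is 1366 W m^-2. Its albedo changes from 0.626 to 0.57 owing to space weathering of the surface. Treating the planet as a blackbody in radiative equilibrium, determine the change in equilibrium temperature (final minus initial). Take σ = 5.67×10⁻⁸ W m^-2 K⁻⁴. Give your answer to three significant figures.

Flux at the orbit: S = 1366/(11.8)² = 9.810 W m^-2.
Before: T₁ = [9.810·0.374/(4σ)]^(1/4) = 63.42 K.
Final:   T₂ = [S(1−0.57)/(4σ)]^(1/4) = 65.67 K.
ΔT = T₂ − T₁ = 2.251 K.

2.25 kelvin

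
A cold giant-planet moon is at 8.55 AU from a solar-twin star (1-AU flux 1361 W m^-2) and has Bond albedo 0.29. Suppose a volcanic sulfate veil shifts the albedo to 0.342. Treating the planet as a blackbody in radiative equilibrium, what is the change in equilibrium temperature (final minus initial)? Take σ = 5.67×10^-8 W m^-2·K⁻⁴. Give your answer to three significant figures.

-1.65 K

By the inverse-square law, S = 1361/8.55² = 18.62 W m^-2.
With α = 0.29, T₁ = 87.37 K.
With α = 0.342, T₂ = 85.73 K.
ΔT = T₂ − T₁ = -1.646 K.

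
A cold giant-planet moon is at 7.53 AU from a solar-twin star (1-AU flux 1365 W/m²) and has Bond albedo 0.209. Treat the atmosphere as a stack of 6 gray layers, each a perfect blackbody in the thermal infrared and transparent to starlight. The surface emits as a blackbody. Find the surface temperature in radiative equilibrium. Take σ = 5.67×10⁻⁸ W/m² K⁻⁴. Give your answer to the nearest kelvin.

Irradiance scales as 1/d², so S = 1365 W/m² × (1/7.53)² = 24.07 W/m².
Top-of-atmosphere balance: σT_e⁴ = S(1−α)/4 = 4.761 W/m² → T_e = 95.72 K.
Layer-by-layer balance gives σT_s⁴ = (N+1)σT_e⁴, so T_s = 7^¼·95.72 = 155.7 K.

156 K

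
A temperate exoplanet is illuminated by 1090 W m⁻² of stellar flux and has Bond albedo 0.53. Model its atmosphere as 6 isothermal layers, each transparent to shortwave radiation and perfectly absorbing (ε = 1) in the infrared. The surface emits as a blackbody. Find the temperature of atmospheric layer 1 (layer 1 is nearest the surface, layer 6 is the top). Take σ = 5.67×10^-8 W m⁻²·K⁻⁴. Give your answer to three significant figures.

341 kelvin

The effective emission temperature is T_e = [S(1−α)/(4σ)]^¼ = 218.0 K.
In the N-layer model, layer k (counted from the surface) has T_k = (N+1−k)^(1/4)·T_e.
T_1 = (6)^(1/4)·218.0 = 341.2 K.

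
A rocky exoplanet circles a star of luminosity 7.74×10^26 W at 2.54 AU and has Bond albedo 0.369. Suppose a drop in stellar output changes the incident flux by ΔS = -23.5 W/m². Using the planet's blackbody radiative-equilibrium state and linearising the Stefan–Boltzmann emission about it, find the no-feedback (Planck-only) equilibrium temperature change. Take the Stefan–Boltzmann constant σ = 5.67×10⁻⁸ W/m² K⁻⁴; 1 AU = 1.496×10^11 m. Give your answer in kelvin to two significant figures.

Orbital distance: d = 2.54 AU = 3.800×10^11 m.
Flux at the orbit: S = L/(4πd²) = 7.74×10^26/(4π·(3.80×10^11)²) = 426.6 W/m².
The baseline emission temperature is T_e = 185.6 K.
Only a fraction (1−α) is absorbed and it's spread over 4πR², so ΔF = (1−α)ΔS/4 = -3.707 W/m².
Planck response: λ_P = 4σT_e³ = 4·5.67×10⁻⁸·(185.6)³ = 1.450 W/m²/K.
Hence the no-feedback warming is ΔF/(4σT_e³) = -2.56 K.

-2.6 K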